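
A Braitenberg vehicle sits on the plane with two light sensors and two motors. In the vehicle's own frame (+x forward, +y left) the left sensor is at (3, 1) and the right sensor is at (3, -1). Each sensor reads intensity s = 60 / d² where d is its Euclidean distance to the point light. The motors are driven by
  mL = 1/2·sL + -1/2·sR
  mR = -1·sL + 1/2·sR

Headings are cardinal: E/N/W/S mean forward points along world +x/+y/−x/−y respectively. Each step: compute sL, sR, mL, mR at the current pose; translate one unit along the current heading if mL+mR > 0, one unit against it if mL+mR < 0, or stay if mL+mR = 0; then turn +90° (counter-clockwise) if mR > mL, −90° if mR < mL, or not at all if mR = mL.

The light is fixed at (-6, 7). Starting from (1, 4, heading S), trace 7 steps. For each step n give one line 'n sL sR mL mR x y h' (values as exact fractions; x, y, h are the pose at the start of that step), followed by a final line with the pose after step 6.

0 3/5 5/6 -7/60 -11/60 1 4 S
1 12/5 60/17 -48/85 -54/85 1 5 W
2 6/5 30/41 48/205 -171/205 2 5 N
3 12/25 60/137 72/3425 -894/3425 2 4 E
4 3/5 5/6 -7/60 -11/60 1 4 S
5 12/5 60/17 -48/85 -54/85 1 5 W
6 6/5 30/41 48/205 -171/205 2 5 N
final 2 4 E

n=0: pose=(1,4,S); sL=3/5, sR=5/6; mL=-7/60, mR=-11/60; mL+mR=-3/10 → advance -1; mR−mL=-1/15 → turn -1·90°
n=1: pose=(1,5,W); sL=12/5, sR=60/17; mL=-48/85, mR=-54/85; mL+mR=-6/5 → advance -1; mR−mL=-6/85 → turn -1·90°
n=2: pose=(2,5,N); sL=6/5, sR=30/41; mL=48/205, mR=-171/205; mL+mR=-3/5 → advance -1; mR−mL=-219/205 → turn -1·90°
n=3: pose=(2,4,E); sL=12/25, sR=60/137; mL=72/3425, mR=-894/3425; mL+mR=-6/25 → advance -1; mR−mL=-966/3425 → turn -1·90°
n=4: pose=(1,4,S); sL=3/5, sR=5/6; mL=-7/60, mR=-11/60; mL+mR=-3/10 → advance -1; mR−mL=-1/15 → turn -1·90°
n=5: pose=(1,5,W); sL=12/5, sR=60/17; mL=-48/85, mR=-54/85; mL+mR=-6/5 → advance -1; mR−mL=-6/85 → turn -1·90°
n=6: pose=(2,5,N); sL=6/5, sR=30/41; mL=48/205, mR=-171/205; mL+mR=-3/5 → advance -1; mR−mL=-219/205 → turn -1·90°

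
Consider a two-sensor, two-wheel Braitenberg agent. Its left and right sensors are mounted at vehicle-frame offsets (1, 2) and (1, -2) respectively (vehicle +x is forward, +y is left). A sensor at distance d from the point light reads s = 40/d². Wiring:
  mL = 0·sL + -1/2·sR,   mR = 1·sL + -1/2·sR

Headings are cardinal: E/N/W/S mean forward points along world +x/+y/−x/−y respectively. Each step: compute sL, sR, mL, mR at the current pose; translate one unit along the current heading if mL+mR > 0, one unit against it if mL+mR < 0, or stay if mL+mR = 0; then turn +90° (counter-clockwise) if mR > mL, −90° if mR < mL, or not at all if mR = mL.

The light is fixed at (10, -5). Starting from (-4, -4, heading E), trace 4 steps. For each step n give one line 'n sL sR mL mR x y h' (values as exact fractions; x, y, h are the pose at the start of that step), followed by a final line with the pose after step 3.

n=0: pose=(-4,-4,E); sL=20/89, sR=4/17; mL=-2/17, mR=162/1513; mL+mR=-16/1513 → advance -1; mR−mL=20/89 → turn +1·90°
n=1: pose=(-5,-4,N); sL=40/293, sR=40/173; mL=-20/173, mR=1060/50689; mL+mR=-4800/50689 → advance -1; mR−mL=40/293 → turn +1·90°
n=2: pose=(-5,-5,W); sL=2/13, sR=2/13; mL=-1/13, mR=1/13; mL+mR=0 → advance +0; mR−mL=2/13 → turn +1·90°
n=3: pose=(-5,-5,S); sL=4/17, sR=4/29; mL=-2/29, mR=82/493; mL+mR=48/493 → advance +1; mR−mL=4/17 → turn +1·90°

0 20/89 4/17 -2/17 162/1513 -4 -4 E
1 40/293 40/173 -20/173 1060/50689 -5 -4 N
2 2/13 2/13 -1/13 1/13 -5 -5 W
3 4/17 4/29 -2/29 82/493 -5 -5 S
final -5 -6 E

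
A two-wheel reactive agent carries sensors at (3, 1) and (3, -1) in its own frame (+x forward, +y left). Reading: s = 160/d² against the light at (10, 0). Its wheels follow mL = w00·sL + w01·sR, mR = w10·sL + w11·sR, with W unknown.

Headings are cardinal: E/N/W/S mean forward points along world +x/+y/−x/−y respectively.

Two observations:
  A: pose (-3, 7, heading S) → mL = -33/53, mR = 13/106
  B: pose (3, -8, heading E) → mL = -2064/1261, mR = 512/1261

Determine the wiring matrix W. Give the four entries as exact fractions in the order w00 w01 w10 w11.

obs A: pose=(-3,7,S) → sL=1, sR=40/53, mL=-33/53, mR=13/106
obs B: pose=(3,-8,E) → sL=32/13, sR=160/97, mL=-2064/1261, mR=512/1261
sensor matrix S = [[1, 40/53], [32/13, 160/97]]; det S = -13920/66833
solve [mL_A; mL_B] = S·[w00; w01] and [mR_A; mR_B] = S·[w10; w11]:
  w00 = -1, w01 = 1/2, w10 = 1/2, w11 = -1/2

-1 1/2 1/2 -1/2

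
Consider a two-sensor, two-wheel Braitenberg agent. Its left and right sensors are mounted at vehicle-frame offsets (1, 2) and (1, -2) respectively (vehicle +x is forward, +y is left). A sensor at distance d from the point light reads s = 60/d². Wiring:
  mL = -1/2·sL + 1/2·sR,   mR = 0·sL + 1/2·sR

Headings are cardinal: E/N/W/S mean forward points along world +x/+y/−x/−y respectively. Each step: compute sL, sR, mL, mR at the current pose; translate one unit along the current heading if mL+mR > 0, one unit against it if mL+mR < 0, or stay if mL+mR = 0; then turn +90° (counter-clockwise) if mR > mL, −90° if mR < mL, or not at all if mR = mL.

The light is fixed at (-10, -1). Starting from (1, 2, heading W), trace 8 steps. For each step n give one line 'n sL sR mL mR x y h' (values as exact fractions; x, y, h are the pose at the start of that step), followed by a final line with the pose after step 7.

n=0: pose=(1,2,W); sL=60/101, sR=12/25; mL=-144/2525, mR=6/25; mL+mR=462/2525 → advance +1; mR−mL=30/101 → turn +1·90°
n=1: pose=(0,2,S); sL=15/37, sR=15/17; mL=150/629, mR=15/34; mL+mR=855/1258 → advance +1; mR−mL=15/74 → turn +1·90°
n=2: pose=(0,1,E); sL=60/137, sR=60/121; mL=480/16577, mR=30/121; mL+mR=4590/16577 → advance +1; mR−mL=30/137 → turn +1·90°
n=3: pose=(1,1,N); sL=2/3, sR=30/89; mL=-44/267, mR=15/89; mL+mR=1/267 → advance +1; mR−mL=1/3 → turn +1·90°
n=4: pose=(1,2,W); sL=60/101, sR=12/25; mL=-144/2525, mR=6/25; mL+mR=462/2525 → advance +1; mR−mL=30/101 → turn +1·90°
n=5: pose=(0,2,S); sL=15/37, sR=15/17; mL=150/629, mR=15/34; mL+mR=855/1258 → advance +1; mR−mL=15/74 → turn +1·90°
n=6: pose=(0,1,E); sL=60/137, sR=60/121; mL=480/16577, mR=30/121; mL+mR=4590/16577 → advance +1; mR−mL=30/137 → turn +1·90°
n=7: pose=(1,1,N); sL=2/3, sR=30/89; mL=-44/267, mR=15/89; mL+mR=1/267 → advance +1; mR−mL=1/3 → turn +1·90°

0 60/101 12/25 -144/2525 6/25 1 2 W
1 15/37 15/17 150/629 15/34 0 2 S
2 60/137 60/121 480/16577 30/121 0 1 E
3 2/3 30/89 -44/267 15/89 1 1 N
4 60/101 12/25 -144/2525 6/25 1 2 W
5 15/37 15/17 150/629 15/34 0 2 S
6 60/137 60/121 480/16577 30/121 0 1 E
7 2/3 30/89 -44/267 15/89 1 1 N
final 1 2 W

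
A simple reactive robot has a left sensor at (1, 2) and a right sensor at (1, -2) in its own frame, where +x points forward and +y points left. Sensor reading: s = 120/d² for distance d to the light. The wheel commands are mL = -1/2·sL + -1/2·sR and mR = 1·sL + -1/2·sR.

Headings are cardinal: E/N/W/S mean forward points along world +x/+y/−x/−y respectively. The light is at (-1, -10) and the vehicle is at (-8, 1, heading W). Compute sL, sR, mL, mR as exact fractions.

24/29 120/233 -4536/6757 3852/6757

left sensor world pos  = (-9, -1); dL² = 145
right sensor world pos = (-9, 3); dR² = 233
sL = 120/145 = 24/29
sR = 120/233 = 120/233
mL = -1/2·sL + -1/2·sR = -4536/6757
mR = 1·sL + -1/2·sR = 3852/6757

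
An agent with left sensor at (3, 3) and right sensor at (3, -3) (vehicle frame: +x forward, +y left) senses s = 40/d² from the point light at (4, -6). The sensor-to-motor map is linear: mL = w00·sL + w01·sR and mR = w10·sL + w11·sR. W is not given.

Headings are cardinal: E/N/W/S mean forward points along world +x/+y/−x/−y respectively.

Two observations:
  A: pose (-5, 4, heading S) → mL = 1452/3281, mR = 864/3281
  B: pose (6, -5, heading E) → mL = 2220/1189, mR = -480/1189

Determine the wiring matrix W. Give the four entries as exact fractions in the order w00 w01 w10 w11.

1/2 1 1 -1

obs A: pose=(-5,4,S) → sL=8/17, sR=40/193, mL=1452/3281, mR=864/3281
obs B: pose=(6,-5,E) → sL=40/41, sR=40/29, mL=2220/1189, mR=-480/1189
sensor matrix S = [[8/17, 40/193], [40/41, 40/29]]; det S = 1743360/3901109
solve [mL_A; mL_B] = S·[w00; w01] and [mR_A; mR_B] = S·[w10; w11]:
  w00 = 1/2, w01 = 1, w10 = 1, w11 = -1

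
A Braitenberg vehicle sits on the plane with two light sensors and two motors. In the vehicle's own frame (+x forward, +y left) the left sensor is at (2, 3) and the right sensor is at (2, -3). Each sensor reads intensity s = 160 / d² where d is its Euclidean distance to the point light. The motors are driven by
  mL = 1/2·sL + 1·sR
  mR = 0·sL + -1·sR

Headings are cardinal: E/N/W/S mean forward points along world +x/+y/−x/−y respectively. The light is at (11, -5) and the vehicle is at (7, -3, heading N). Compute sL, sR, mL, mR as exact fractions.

32/13 160/17 2352/221 -160/17

left sensor world pos  = (4, -1); dL² = 65
right sensor world pos = (10, -1); dR² = 17
sL = 160/65 = 32/13
sR = 160/17 = 160/17
mL = 1/2·sL + 1·sR = 2352/221
mR = 0·sL + -1·sR = -160/17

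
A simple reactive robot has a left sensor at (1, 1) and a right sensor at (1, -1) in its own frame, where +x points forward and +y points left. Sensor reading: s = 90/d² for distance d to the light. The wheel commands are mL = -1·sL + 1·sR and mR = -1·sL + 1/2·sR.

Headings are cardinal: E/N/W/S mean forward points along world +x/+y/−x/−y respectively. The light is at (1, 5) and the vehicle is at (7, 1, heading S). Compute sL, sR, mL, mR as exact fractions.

left sensor world pos  = (8, 0); dL² = 74
right sensor world pos = (6, 0); dR² = 50
sL = 90/74 = 45/37
sR = 90/50 = 9/5
mL = -1·sL + 1·sR = 108/185
mR = -1·sL + 1/2·sR = -117/370

45/37 9/5 108/185 -117/370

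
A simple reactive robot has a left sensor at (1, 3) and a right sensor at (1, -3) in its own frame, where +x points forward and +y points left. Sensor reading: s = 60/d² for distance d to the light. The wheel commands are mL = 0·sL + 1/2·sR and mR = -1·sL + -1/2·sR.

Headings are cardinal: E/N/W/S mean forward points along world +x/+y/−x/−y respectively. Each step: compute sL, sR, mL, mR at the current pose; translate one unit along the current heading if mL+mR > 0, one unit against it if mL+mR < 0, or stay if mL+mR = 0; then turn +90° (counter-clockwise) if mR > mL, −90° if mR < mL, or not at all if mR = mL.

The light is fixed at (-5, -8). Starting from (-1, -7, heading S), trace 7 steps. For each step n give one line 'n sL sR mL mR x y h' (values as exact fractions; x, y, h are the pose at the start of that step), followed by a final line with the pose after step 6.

0 60/49 60 30 -1530/49 -1 -7 S
1 6 30/17 15/17 -117/17 -1 -6 W
2 60/13 60/73 30/73 -4770/949 0 -6 N
3 15/13 3/2 3/4 -99/52 0 -7 E
4 60/49 60 30 -1530/49 -1 -7 S
5 6 30/17 15/17 -117/17 -1 -6 W
6 60/13 60/73 30/73 -4770/949 0 -6 N
final 0 -7 E

n=0: pose=(-1,-7,S); sL=60/49, sR=60; mL=30, mR=-1530/49; mL+mR=-60/49 → advance -1; mR−mL=-3000/49 → turn -1·90°
n=1: pose=(-1,-6,W); sL=6, sR=30/17; mL=15/17, mR=-117/17; mL+mR=-6 → advance -1; mR−mL=-132/17 → turn -1·90°
n=2: pose=(0,-6,N); sL=60/13, sR=60/73; mL=30/73, mR=-4770/949; mL+mR=-60/13 → advance -1; mR−mL=-5160/949 → turn -1·90°
n=3: pose=(0,-7,E); sL=15/13, sR=3/2; mL=3/4, mR=-99/52; mL+mR=-15/13 → advance -1; mR−mL=-69/26 → turn -1·90°
n=4: pose=(-1,-7,S); sL=60/49, sR=60; mL=30, mR=-1530/49; mL+mR=-60/49 → advance -1; mR−mL=-3000/49 → turn -1·90°
n=5: pose=(-1,-6,W); sL=6, sR=30/17; mL=15/17, mR=-117/17; mL+mR=-6 → advance -1; mR−mL=-132/17 → turn -1·90°
n=6: pose=(0,-6,N); sL=60/13, sR=60/73; mL=30/73, mR=-4770/949; mL+mR=-60/13 → advance -1; mR−mL=-5160/949 → turn -1·90°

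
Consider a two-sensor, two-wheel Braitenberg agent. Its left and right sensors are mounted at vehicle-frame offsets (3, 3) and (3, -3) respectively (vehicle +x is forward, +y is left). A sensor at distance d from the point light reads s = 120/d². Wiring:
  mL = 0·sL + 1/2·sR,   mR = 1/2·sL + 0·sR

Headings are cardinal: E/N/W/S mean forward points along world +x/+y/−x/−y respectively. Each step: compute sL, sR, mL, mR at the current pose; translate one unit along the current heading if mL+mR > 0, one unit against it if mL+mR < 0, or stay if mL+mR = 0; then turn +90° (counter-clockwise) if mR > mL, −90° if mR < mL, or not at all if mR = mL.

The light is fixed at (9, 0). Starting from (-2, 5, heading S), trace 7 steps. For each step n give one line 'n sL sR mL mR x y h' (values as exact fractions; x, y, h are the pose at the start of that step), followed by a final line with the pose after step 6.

n=0: pose=(-2,5,S); sL=30/17, sR=3/5; mL=3/10, mR=15/17; mL+mR=201/170 → advance +1; mR−mL=99/170 → turn +1·90°
n=1: pose=(-2,4,E); sL=120/113, sR=24/13; mL=12/13, mR=60/113; mL+mR=2136/1469 → advance +1; mR−mL=-576/1469 → turn -1·90°
n=2: pose=(-1,4,S); sL=12/5, sR=12/17; mL=6/17, mR=6/5; mL+mR=132/85 → advance +1; mR−mL=72/85 → turn +1·90°
n=3: pose=(-1,3,E); sL=24/17, sR=120/49; mL=60/49, mR=12/17; mL+mR=1608/833 → advance +1; mR−mL=-432/833 → turn -1·90°
n=4: pose=(0,3,S); sL=10/3, sR=5/6; mL=5/12, mR=5/3; mL+mR=25/12 → advance +1; mR−mL=5/4 → turn +1·90°
n=5: pose=(0,2,E); sL=120/61, sR=120/37; mL=60/37, mR=60/61; mL+mR=5880/2257 → advance +1; mR−mL=-1440/2257 → turn -1·90°
n=6: pose=(1,2,S); sL=60/13, sR=60/61; mL=30/61, mR=30/13; mL+mR=2220/793 → advance +1; mR−mL=1440/793 → turn +1·90°

0 30/17 3/5 3/10 15/17 -2 5 S
1 120/113 24/13 12/13 60/113 -2 4 E
2 12/5 12/17 6/17 6/5 -1 4 S
3 24/17 120/49 60/49 12/17 -1 3 E
4 10/3 5/6 5/12 5/3 0 3 S
5 120/61 120/37 60/37 60/61 0 2 E
6 60/13 60/61 30/61 30/13 1 2 S
final 1 1 E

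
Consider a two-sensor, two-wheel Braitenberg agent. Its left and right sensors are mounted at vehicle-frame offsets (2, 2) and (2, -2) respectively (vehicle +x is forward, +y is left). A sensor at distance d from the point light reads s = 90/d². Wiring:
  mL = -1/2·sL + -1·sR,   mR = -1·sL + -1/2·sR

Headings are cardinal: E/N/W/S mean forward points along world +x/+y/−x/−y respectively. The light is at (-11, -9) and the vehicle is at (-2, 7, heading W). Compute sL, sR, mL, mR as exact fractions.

left sensor world pos  = (-4, 5); dL² = 245
right sensor world pos = (-4, 9); dR² = 373
sL = 90/245 = 18/49
sR = 90/373 = 90/373
mL = -1/2·sL + -1·sR = -7767/18277
mR = -1·sL + -1/2·sR = -8919/18277

18/49 90/373 -7767/18277 -8919/18277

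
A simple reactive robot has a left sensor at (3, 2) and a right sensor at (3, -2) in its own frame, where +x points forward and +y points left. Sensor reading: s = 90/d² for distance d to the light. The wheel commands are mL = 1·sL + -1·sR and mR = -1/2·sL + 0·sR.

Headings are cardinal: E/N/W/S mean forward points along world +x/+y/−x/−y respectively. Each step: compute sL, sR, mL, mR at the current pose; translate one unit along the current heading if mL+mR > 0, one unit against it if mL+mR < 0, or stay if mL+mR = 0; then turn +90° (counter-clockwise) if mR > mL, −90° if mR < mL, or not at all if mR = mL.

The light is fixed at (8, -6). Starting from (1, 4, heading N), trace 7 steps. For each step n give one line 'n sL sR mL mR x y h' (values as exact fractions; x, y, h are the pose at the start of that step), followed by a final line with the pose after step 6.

n=0: pose=(1,4,N); sL=9/25, sR=45/97; mL=-252/2425, mR=-9/50; mL+mR=-1377/4850 → advance -1; mR−mL=-369/4850 → turn -1·90°
n=1: pose=(1,3,E); sL=90/137, sR=18/13; mL=-1296/1781, mR=-45/137; mL+mR=-1881/1781 → advance -1; mR−mL=711/1781 → turn +1·90°
n=2: pose=(0,3,N); sL=45/122, sR=1/2; mL=-8/61, mR=-45/244; mL+mR=-77/244 → advance -1; mR−mL=-13/244 → turn -1·90°
n=3: pose=(0,2,E); sL=18/25, sR=90/61; mL=-1152/1525, mR=-9/25; mL+mR=-1701/1525 → advance -1; mR−mL=603/1525 → turn +1·90°
n=4: pose=(-1,2,N); sL=45/121, sR=9/17; mL=-324/2057, mR=-45/242; mL+mR=-1413/4114 → advance -1; mR−mL=-117/4114 → turn -1·90°
n=5: pose=(-1,1,E); sL=10/13, sR=90/61; mL=-560/793, mR=-5/13; mL+mR=-865/793 → advance -1; mR−mL=255/793 → turn +1·90°
n=6: pose=(-2,1,N); sL=45/122, sR=45/82; mL=-450/2501, mR=-45/244; mL+mR=-3645/10004 → advance -1; mR−mL=-45/10004 → turn -1·90°

0 9/25 45/97 -252/2425 -9/50 1 4 N
1 90/137 18/13 -1296/1781 -45/137 1 3 E
2 45/122 1/2 -8/61 -45/244 0 3 N
3 18/25 90/61 -1152/1525 -9/25 0 2 E
4 45/121 9/17 -324/2057 -45/242 -1 2 N
5 10/13 90/61 -560/793 -5/13 -1 1 E
6 45/122 45/82 -450/2501 -45/244 -2 1 N
final -2 0 E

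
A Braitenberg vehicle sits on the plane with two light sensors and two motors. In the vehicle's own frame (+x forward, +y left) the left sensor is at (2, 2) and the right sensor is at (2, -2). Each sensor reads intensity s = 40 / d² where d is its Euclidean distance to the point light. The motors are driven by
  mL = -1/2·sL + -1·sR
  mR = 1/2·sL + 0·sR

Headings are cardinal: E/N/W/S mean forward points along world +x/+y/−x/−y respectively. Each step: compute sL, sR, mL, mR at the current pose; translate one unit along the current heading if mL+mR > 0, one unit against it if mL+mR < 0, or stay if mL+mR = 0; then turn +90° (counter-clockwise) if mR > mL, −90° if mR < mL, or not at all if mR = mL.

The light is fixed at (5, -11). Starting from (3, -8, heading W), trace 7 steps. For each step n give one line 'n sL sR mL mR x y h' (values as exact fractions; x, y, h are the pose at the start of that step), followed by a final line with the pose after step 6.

n=0: pose=(3,-8,W); sL=40/17, sR=40/41; mL=-1500/697, mR=20/17; mL+mR=-40/41 → advance -1; mR−mL=2320/697 → turn +1·90°
n=1: pose=(4,-8,S); sL=20, sR=4; mL=-14, mR=10; mL+mR=-4 → advance -1; mR−mL=24 → turn +1·90°
n=2: pose=(4,-7,E); sL=40/37, sR=8; mL=-316/37, mR=20/37; mL+mR=-8 → advance -1; mR−mL=336/37 → turn +1·90°
n=3: pose=(3,-7,N); sL=10/13, sR=10/9; mL=-175/117, mR=5/13; mL+mR=-10/9 → advance -1; mR−mL=220/117 → turn +1·90°
n=4: pose=(3,-8,W); sL=40/17, sR=40/41; mL=-1500/697, mR=20/17; mL+mR=-40/41 → advance -1; mR−mL=2320/697 → turn +1·90°
n=5: pose=(4,-8,S); sL=20, sR=4; mL=-14, mR=10; mL+mR=-4 → advance -1; mR−mL=24 → turn +1·90°
n=6: pose=(4,-7,E); sL=40/37, sR=8; mL=-316/37, mR=20/37; mL+mR=-8 → advance -1; mR−mL=336/37 → turn +1·90°

0 40/17 40/41 -1500/697 20/17 3 -8 W
1 20 4 -14 10 4 -8 S
2 40/37 8 -316/37 20/37 4 -7 E
3 10/13 10/9 -175/117 5/13 3 -7 N
4 40/17 40/41 -1500/697 20/17 3 -8 W
5 20 4 -14 10 4 -8 S
6 40/37 8 -316/37 20/37 4 -7 E
final 3 -7 N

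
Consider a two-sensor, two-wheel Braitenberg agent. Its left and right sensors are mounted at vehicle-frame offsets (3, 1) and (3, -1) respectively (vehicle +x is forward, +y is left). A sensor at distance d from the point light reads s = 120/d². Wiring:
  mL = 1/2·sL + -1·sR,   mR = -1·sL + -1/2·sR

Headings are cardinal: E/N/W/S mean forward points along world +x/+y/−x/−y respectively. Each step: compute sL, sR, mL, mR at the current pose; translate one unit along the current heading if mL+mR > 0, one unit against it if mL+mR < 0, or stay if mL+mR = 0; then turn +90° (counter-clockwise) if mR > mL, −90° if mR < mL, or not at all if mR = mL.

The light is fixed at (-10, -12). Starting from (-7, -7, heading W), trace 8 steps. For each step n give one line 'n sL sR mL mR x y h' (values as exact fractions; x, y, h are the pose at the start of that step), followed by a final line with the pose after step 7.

0 15/2 10/3 5/12 -55/6 -7 -7 W
1 120/73 120/89 -3420/6497 -15060/6497 -6 -7 N
2 60/37 60/29 -1350/1073 -2850/1073 -6 -8 E
3 120/17 24 -348/17 -324/17 -7 -8 S
4 5/3 30/13 -115/78 -110/39 -7 -7 E
5 120/13 24 -252/13 -276/13 -8 -7 S
6 60/13 12/5 -6/65 -378/65 -8 -6 W
7 24/17 120/97 -876/1649 -3348/1649 -7 -6 N
final -7 -7 E

n=0: pose=(-7,-7,W); sL=15/2, sR=10/3; mL=5/12, mR=-55/6; mL+mR=-35/4 → advance -1; mR−mL=-115/12 → turn -1·90°
n=1: pose=(-6,-7,N); sL=120/73, sR=120/89; mL=-3420/6497, mR=-15060/6497; mL+mR=-18480/6497 → advance -1; mR−mL=-11640/6497 → turn -1·90°
n=2: pose=(-6,-8,E); sL=60/37, sR=60/29; mL=-1350/1073, mR=-2850/1073; mL+mR=-4200/1073 → advance -1; mR−mL=-1500/1073 → turn -1·90°
n=3: pose=(-7,-8,S); sL=120/17, sR=24; mL=-348/17, mR=-324/17; mL+mR=-672/17 → advance -1; mR−mL=24/17 → turn +1·90°
n=4: pose=(-7,-7,E); sL=5/3, sR=30/13; mL=-115/78, mR=-110/39; mL+mR=-335/78 → advance -1; mR−mL=-35/26 → turn -1·90°
n=5: pose=(-8,-7,S); sL=120/13, sR=24; mL=-252/13, mR=-276/13; mL+mR=-528/13 → advance -1; mR−mL=-24/13 → turn -1·90°
n=6: pose=(-8,-6,W); sL=60/13, sR=12/5; mL=-6/65, mR=-378/65; mL+mR=-384/65 → advance -1; mR−mL=-372/65 → turn -1·90°
n=7: pose=(-7,-6,N); sL=24/17, sR=120/97; mL=-876/1649, mR=-3348/1649; mL+mR=-4224/1649 → advance -1; mR−mL=-2472/1649 → turn -1·90°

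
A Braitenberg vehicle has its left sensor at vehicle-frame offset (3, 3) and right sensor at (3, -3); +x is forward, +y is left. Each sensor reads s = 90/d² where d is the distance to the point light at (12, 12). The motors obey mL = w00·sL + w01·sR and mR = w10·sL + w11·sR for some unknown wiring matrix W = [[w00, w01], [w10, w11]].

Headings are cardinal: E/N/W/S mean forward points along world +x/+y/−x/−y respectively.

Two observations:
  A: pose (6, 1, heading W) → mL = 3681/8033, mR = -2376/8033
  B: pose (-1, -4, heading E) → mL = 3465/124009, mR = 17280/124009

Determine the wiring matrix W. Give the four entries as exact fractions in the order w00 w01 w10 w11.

-1/2 1 1 -1

obs A: pose=(6,1,W) → sL=90/277, sR=18/29, mL=3681/8033, mR=-2376/8033
obs B: pose=(-1,-4,E) → sL=90/269, sR=90/461, mL=3465/124009, mR=17280/124009
sensor matrix S = [[90/277, 18/29], [90/269, 90/461]]; det S = -143681040/996164297
solve [mL_A; mL_B] = S·[w00; w01] and [mR_A; mR_B] = S·[w10; w11]:
  w00 = -1/2, w01 = 1, w10 = 1, w11 = -1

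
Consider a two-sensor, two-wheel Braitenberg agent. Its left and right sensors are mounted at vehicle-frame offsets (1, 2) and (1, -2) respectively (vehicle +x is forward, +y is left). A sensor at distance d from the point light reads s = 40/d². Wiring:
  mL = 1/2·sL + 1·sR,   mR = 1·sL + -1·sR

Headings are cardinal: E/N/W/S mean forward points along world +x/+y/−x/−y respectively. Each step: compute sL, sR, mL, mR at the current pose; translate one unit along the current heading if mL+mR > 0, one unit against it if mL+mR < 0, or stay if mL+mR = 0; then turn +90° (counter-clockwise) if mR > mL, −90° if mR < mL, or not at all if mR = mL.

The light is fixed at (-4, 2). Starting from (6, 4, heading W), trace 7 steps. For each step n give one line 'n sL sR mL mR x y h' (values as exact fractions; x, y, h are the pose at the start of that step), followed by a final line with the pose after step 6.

n=0: pose=(6,4,W); sL=40/81, sR=40/97; mL=5180/7857, mR=640/7857; mL+mR=20/27 → advance +1; mR−mL=-4540/7857 → turn -1·90°
n=1: pose=(5,4,N); sL=20/29, sR=4/13; mL=246/377, mR=144/377; mL+mR=30/29 → advance +1; mR−mL=-102/377 → turn -1·90°
n=2: pose=(5,5,E); sL=8/25, sR=40/101; mL=1404/2525, mR=-192/2525; mL+mR=12/25 → advance +1; mR−mL=-1596/2525 → turn -1·90°
n=3: pose=(6,5,S); sL=10/37, sR=10/17; mL=455/629, mR=-200/629; mL+mR=15/37 → advance +1; mR−mL=-655/629 → turn -1·90°
n=4: pose=(6,4,W); sL=40/81, sR=40/97; mL=5180/7857, mR=640/7857; mL+mR=20/27 → advance +1; mR−mL=-4540/7857 → turn -1·90°
n=5: pose=(5,4,N); sL=20/29, sR=4/13; mL=246/377, mR=144/377; mL+mR=30/29 → advance +1; mR−mL=-102/377 → turn -1·90°
n=6: pose=(5,5,E); sL=8/25, sR=40/101; mL=1404/2525, mR=-192/2525; mL+mR=12/25 → advance +1; mR−mL=-1596/2525 → turn -1·90°

0 40/81 40/97 5180/7857 640/7857 6 4 W
1 20/29 4/13 246/377 144/377 5 4 N
2 8/25 40/101 1404/2525 -192/2525 5 5 E
3 10/37 10/17 455/629 -200/629 6 5 S
4 40/81 40/97 5180/7857 640/7857 6 4 W
5 20/29 4/13 246/377 144/377 5 4 N
6 8/25 40/101 1404/2525 -192/2525 5 5 E
final 6 5 S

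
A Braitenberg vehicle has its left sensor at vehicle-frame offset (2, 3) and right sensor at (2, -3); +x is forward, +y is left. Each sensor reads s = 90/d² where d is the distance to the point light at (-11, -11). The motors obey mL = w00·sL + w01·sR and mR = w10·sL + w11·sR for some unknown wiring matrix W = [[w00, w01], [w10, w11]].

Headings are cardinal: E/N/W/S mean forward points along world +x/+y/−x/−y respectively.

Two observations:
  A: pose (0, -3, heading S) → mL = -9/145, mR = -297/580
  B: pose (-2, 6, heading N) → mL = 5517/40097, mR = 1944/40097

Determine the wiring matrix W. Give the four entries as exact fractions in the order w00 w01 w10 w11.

obs A: pose=(0,-3,S) → sL=45/116, sR=9/10, mL=-9/145, mR=-297/580
obs B: pose=(-2,6,N) → sL=90/397, sR=18/101, mL=5517/40097, mR=1944/40097
sensor matrix S = [[45/116, 9/10], [90/397, 18/101]]; det S = -313713/2325626
solve [mL_A; mL_B] = S·[w00; w01] and [mR_A; mR_B] = S·[w10; w11]:
  w00 = 1, w01 = -1/2, w10 = 1, w11 = -1

1 -1/2 1 -1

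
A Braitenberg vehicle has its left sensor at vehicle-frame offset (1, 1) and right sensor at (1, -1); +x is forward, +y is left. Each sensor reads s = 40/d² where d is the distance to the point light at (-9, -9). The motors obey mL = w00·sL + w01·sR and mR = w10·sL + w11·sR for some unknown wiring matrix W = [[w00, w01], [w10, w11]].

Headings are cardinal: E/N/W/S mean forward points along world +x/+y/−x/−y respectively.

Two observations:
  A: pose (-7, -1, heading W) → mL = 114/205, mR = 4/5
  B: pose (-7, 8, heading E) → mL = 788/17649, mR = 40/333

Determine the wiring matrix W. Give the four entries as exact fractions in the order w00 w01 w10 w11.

1 -1/2 1 0

obs A: pose=(-7,-1,W) → sL=4/5, sR=20/41, mL=114/205, mR=4/5
obs B: pose=(-7,8,E) → sL=40/333, sR=8/53, mL=788/17649, mR=40/333
sensor matrix S = [[4/5, 20/41], [40/333, 8/53]]; det S = 224896/3618045
solve [mL_A; mL_B] = S·[w00; w01] and [mR_A; mR_B] = S·[w10; w11]:
  w00 = 1, w01 = -1/2, w10 = 1, w11 = 0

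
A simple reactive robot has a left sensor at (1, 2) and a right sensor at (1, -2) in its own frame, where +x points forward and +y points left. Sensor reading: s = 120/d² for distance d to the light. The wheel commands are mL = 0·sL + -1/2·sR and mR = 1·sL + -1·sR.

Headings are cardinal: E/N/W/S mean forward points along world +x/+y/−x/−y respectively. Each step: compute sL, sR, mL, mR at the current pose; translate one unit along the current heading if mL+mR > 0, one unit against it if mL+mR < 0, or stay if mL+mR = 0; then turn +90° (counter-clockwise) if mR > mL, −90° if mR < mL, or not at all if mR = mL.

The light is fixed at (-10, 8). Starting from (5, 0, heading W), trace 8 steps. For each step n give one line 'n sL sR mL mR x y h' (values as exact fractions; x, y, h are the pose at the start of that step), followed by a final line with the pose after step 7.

0 15/37 15/29 -15/58 -120/1073 5 0 W
1 8/27 120/277 -60/277 -1024/7479 6 0 S
2 60/157 12/37 -6/37 336/5809 6 1 E
3 24/41 24/65 -12/65 576/2665 5 1 N
4 6/13 30/53 -15/53 -72/689 5 2 W
5 120/373 24/49 -12/49 -3072/18277 6 2 S
6 60/149 60/169 -30/169 1200/25181 6 3 E
7 24/37 24/61 -12/61 576/2257 5 3 N
final 5 4 W

n=0: pose=(5,0,W); sL=15/37, sR=15/29; mL=-15/58, mR=-120/1073; mL+mR=-795/2146 → advance -1; mR−mL=315/2146 → turn +1·90°
n=1: pose=(6,0,S); sL=8/27, sR=120/277; mL=-60/277, mR=-1024/7479; mL+mR=-2644/7479 → advance -1; mR−mL=596/7479 → turn +1·90°
n=2: pose=(6,1,E); sL=60/157, sR=12/37; mL=-6/37, mR=336/5809; mL+mR=-606/5809 → advance -1; mR−mL=1278/5809 → turn +1·90°
n=3: pose=(5,1,N); sL=24/41, sR=24/65; mL=-12/65, mR=576/2665; mL+mR=84/2665 → advance +1; mR−mL=1068/2665 → turn +1·90°
n=4: pose=(5,2,W); sL=6/13, sR=30/53; mL=-15/53, mR=-72/689; mL+mR=-267/689 → advance -1; mR−mL=123/689 → turn +1·90°
n=5: pose=(6,2,S); sL=120/373, sR=24/49; mL=-12/49, mR=-3072/18277; mL+mR=-7548/18277 → advance -1; mR−mL=1404/18277 → turn +1·90°
n=6: pose=(6,3,E); sL=60/149, sR=60/169; mL=-30/169, mR=1200/25181; mL+mR=-3270/25181 → advance -1; mR−mL=5670/25181 → turn +1·90°
n=7: pose=(5,3,N); sL=24/37, sR=24/61; mL=-12/61, mR=576/2257; mL+mR=132/2257 → advance +1; mR−mL=1020/2257 → turn +1·90°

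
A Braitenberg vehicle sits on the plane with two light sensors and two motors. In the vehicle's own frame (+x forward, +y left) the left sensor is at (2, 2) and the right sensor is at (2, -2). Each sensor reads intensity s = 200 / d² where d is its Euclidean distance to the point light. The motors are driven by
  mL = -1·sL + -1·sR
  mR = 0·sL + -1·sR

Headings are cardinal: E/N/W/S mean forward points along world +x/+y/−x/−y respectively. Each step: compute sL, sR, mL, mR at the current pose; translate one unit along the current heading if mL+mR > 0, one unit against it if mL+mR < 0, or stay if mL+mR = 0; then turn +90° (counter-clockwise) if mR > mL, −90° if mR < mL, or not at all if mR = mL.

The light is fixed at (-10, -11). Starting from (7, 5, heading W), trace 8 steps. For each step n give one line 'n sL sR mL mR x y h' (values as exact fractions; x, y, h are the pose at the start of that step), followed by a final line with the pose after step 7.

0 200/421 200/549 -194000/231129 -200/549 7 5 W
1 50/149 50/113 -13100/16837 -50/113 8 5 S
2 200/761 8/25 -11088/19025 -8/25 8 6 E
3 100/293 100/361 -65400/105773 -100/361 7 6 N
4 200/421 200/549 -194000/231129 -200/549 7 5 W
5 50/149 50/113 -13100/16837 -50/113 8 5 S
6 200/761 8/25 -11088/19025 -8/25 8 6 E
7 100/293 100/361 -65400/105773 -100/361 7 6 N
final 7 5 W

n=0: pose=(7,5,W); sL=200/421, sR=200/549; mL=-194000/231129, mR=-200/549; mL+mR=-278200/231129 → advance -1; mR−mL=200/421 → turn +1·90°
n=1: pose=(8,5,S); sL=50/149, sR=50/113; mL=-13100/16837, mR=-50/113; mL+mR=-20550/16837 → advance -1; mR−mL=50/149 → turn +1·90°
n=2: pose=(8,6,E); sL=200/761, sR=8/25; mL=-11088/19025, mR=-8/25; mL+mR=-17176/19025 → advance -1; mR−mL=200/761 → turn +1·90°
n=3: pose=(7,6,N); sL=100/293, sR=100/361; mL=-65400/105773, mR=-100/361; mL+mR=-94700/105773 → advance -1; mR−mL=100/293 → turn +1·90°
n=4: pose=(7,5,W); sL=200/421, sR=200/549; mL=-194000/231129, mR=-200/549; mL+mR=-278200/231129 → advance -1; mR−mL=200/421 → turn +1·90°
n=5: pose=(8,5,S); sL=50/149, sR=50/113; mL=-13100/16837, mR=-50/113; mL+mR=-20550/16837 → advance -1; mR−mL=50/149 → turn +1·90°
n=6: pose=(8,6,E); sL=200/761, sR=8/25; mL=-11088/19025, mR=-8/25; mL+mR=-17176/19025 → advance -1; mR−mL=200/761 → turn +1·90°
n=7: pose=(7,6,N); sL=100/293, sR=100/361; mL=-65400/105773, mR=-100/361; mL+mR=-94700/105773 → advance -1; mR−mL=100/293 → turn +1·90°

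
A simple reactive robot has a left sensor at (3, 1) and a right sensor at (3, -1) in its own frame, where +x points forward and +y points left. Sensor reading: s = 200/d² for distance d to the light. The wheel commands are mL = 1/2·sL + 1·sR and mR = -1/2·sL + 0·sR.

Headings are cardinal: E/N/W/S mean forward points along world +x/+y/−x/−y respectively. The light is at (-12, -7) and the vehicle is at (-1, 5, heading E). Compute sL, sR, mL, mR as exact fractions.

left sensor world pos  = (2, 6); dL² = 365
right sensor world pos = (2, 4); dR² = 317
sL = 200/365 = 40/73
sR = 200/317 = 200/317
mL = 1/2·sL + 1·sR = 20940/23141
mR = -1/2·sL + 0·sR = -20/73

40/73 200/317 20940/23141 -20/73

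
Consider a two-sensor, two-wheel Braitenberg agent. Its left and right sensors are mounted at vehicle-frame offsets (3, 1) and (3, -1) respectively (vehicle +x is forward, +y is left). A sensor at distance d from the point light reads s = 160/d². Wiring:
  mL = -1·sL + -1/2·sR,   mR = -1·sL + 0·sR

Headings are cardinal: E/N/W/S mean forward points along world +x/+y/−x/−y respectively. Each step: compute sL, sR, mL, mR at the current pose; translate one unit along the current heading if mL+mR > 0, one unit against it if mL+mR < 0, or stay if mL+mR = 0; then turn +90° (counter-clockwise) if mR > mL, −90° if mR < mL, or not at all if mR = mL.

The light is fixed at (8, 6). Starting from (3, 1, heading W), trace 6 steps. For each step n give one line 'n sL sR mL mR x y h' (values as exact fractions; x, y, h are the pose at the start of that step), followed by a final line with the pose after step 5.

0 8/5 2 -13/5 -8/5 3 1 W
1 160/73 160/89 -20080/6497 -160/73 4 1 S
2 16 80/13 -248/13 -16 4 2 E
3 160/37 160/17 -5680/629 -160/37 3 2 N
4 8/5 2 -13/5 -8/5 3 1 W
5 160/73 160/89 -20080/6497 -160/73 4 1 S
final 4 2 E

n=0: pose=(3,1,W); sL=8/5, sR=2; mL=-13/5, mR=-8/5; mL+mR=-21/5 → advance -1; mR−mL=1 → turn +1·90°
n=1: pose=(4,1,S); sL=160/73, sR=160/89; mL=-20080/6497, mR=-160/73; mL+mR=-34320/6497 → advance -1; mR−mL=80/89 → turn +1·90°
n=2: pose=(4,2,E); sL=16, sR=80/13; mL=-248/13, mR=-16; mL+mR=-456/13 → advance -1; mR−mL=40/13 → turn +1·90°
n=3: pose=(3,2,N); sL=160/37, sR=160/17; mL=-5680/629, mR=-160/37; mL+mR=-8400/629 → advance -1; mR−mL=80/17 → turn +1·90°
n=4: pose=(3,1,W); sL=8/5, sR=2; mL=-13/5, mR=-8/5; mL+mR=-21/5 → advance -1; mR−mL=1 → turn +1·90°
n=5: pose=(4,1,S); sL=160/73, sR=160/89; mL=-20080/6497, mR=-160/73; mL+mR=-34320/6497 → advance -1; mR−mL=80/89 → turn +1·90°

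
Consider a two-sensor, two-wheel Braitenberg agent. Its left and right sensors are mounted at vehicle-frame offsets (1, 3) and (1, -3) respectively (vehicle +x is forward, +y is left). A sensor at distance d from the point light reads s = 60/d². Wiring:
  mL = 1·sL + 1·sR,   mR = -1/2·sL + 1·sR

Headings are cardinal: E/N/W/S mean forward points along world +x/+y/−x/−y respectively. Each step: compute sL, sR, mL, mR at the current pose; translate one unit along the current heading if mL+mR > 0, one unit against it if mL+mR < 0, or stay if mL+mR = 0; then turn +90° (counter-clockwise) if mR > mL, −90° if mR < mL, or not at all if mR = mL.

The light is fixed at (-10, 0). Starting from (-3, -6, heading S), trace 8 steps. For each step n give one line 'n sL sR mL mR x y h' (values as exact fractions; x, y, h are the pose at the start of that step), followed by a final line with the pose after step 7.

0 60/149 12/13 2568/1937 1398/1937 -3 -6 S
1 15/34 15/13 705/442 825/884 -3 -7 W
2 4/3 20/39 24/13 -2/13 -4 -7 N
3 30/29 6/13 564/377 -21/377 -4 -6 E
4 60/149 12/13 2568/1937 1398/1937 -3 -6 S
5 15/34 15/13 705/442 825/884 -3 -7 W
6 4/3 20/39 24/13 -2/13 -4 -7 N
7 30/29 6/13 564/377 -21/377 -4 -6 E
final -3 -6 S

n=0: pose=(-3,-6,S); sL=60/149, sR=12/13; mL=2568/1937, mR=1398/1937; mL+mR=3966/1937 → advance +1; mR−mL=-90/149 → turn -1·90°
n=1: pose=(-3,-7,W); sL=15/34, sR=15/13; mL=705/442, mR=825/884; mL+mR=2235/884 → advance +1; mR−mL=-45/68 → turn -1·90°
n=2: pose=(-4,-7,N); sL=4/3, sR=20/39; mL=24/13, mR=-2/13; mL+mR=22/13 → advance +1; mR−mL=-2 → turn -1·90°
n=3: pose=(-4,-6,E); sL=30/29, sR=6/13; mL=564/377, mR=-21/377; mL+mR=543/377 → advance +1; mR−mL=-45/29 → turn -1·90°
n=4: pose=(-3,-6,S); sL=60/149, sR=12/13; mL=2568/1937, mR=1398/1937; mL+mR=3966/1937 → advance +1; mR−mL=-90/149 → turn -1·90°
n=5: pose=(-3,-7,W); sL=15/34, sR=15/13; mL=705/442, mR=825/884; mL+mR=2235/884 → advance +1; mR−mL=-45/68 → turn -1·90°
n=6: pose=(-4,-7,N); sL=4/3, sR=20/39; mL=24/13, mR=-2/13; mL+mR=22/13 → advance +1; mR−mL=-2 → turn -1·90°
n=7: pose=(-4,-6,E); sL=30/29, sR=6/13; mL=564/377, mR=-21/377; mL+mR=543/377 → advance +1; mR−mL=-45/29 → turn -1·90°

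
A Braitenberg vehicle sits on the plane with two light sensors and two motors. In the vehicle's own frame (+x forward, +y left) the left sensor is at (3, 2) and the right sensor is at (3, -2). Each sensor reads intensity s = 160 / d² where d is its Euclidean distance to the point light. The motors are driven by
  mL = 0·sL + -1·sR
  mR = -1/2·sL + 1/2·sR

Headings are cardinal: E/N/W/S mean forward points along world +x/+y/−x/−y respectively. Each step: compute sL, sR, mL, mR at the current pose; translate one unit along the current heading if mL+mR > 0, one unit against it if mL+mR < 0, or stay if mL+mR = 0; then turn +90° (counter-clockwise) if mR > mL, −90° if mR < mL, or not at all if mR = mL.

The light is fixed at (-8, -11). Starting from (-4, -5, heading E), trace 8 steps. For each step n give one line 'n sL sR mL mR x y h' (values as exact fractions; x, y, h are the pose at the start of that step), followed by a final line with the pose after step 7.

n=0: pose=(-4,-5,E); sL=160/113, sR=32/13; mL=-32/13, mR=768/1469; mL+mR=-2848/1469 → advance -1; mR−mL=4384/1469 → turn +1·90°
n=1: pose=(-5,-5,N); sL=80/41, sR=80/53; mL=-80/53, mR=-480/2173; mL+mR=-3760/2173 → advance -1; mR−mL=2800/2173 → turn +1·90°
n=2: pose=(-5,-6,W); sL=160/9, sR=160/49; mL=-160/49, mR=-3200/441; mL+mR=-4640/441 → advance -1; mR−mL=-1760/441 → turn -1·90°
n=3: pose=(-4,-6,N); sL=40/17, sR=8/5; mL=-8/5, mR=-32/85; mL+mR=-168/85 → advance -1; mR−mL=104/85 → turn +1·90°
n=4: pose=(-4,-7,W); sL=32, sR=160/37; mL=-160/37, mR=-512/37; mL+mR=-672/37 → advance -1; mR−mL=-352/37 → turn -1·90°
n=5: pose=(-3,-7,N); sL=80/29, sR=80/49; mL=-80/49, mR=-800/1421; mL+mR=-3120/1421 → advance -1; mR−mL=1520/1421 → turn +1·90°
n=6: pose=(-3,-8,W); sL=32, sR=160/29; mL=-160/29, mR=-384/29; mL+mR=-544/29 → advance -1; mR−mL=-224/29 → turn -1·90°
n=7: pose=(-2,-8,N); sL=40/13, sR=8/5; mL=-8/5, mR=-48/65; mL+mR=-152/65 → advance -1; mR−mL=56/65 → turn +1·90°

0 160/113 32/13 -32/13 768/1469 -4 -5 E
1 80/41 80/53 -80/53 -480/2173 -5 -5 N
2 160/9 160/49 -160/49 -3200/441 -5 -6 W
3 40/17 8/5 -8/5 -32/85 -4 -6 N
4 32 160/37 -160/37 -512/37 -4 -7 W
5 80/29 80/49 -80/49 -800/1421 -3 -7 N
6 32 160/29 -160/29 -384/29 -3 -8 W
7 40/13 8/5 -8/5 -48/65 -2 -8 N
final -2 -9 W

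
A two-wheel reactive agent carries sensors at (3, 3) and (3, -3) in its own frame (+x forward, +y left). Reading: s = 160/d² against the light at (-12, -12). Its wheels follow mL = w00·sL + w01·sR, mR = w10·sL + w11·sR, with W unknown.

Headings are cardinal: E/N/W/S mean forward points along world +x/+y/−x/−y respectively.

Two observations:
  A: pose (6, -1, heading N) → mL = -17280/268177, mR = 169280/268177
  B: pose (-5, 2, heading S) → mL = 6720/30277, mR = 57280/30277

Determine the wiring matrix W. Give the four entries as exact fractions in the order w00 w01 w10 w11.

obs A: pose=(6,-1,N) → sL=160/421, sR=160/637, mL=-17280/268177, mR=169280/268177
obs B: pose=(-5,2,S) → sL=160/221, sR=160/137, mL=6720/30277, mR=57280/30277
sensor matrix S = [[160/421, 160/637], [160/221, 160/137]]; det S = 2127360000/8119595029
solve [mL_A; mL_B] = S·[w00; w01] and [mR_A; mR_B] = S·[w10; w11]:
  w00 = -1/2, w01 = 1/2, w10 = 1, w11 = 1

-1/2 1/2 1 1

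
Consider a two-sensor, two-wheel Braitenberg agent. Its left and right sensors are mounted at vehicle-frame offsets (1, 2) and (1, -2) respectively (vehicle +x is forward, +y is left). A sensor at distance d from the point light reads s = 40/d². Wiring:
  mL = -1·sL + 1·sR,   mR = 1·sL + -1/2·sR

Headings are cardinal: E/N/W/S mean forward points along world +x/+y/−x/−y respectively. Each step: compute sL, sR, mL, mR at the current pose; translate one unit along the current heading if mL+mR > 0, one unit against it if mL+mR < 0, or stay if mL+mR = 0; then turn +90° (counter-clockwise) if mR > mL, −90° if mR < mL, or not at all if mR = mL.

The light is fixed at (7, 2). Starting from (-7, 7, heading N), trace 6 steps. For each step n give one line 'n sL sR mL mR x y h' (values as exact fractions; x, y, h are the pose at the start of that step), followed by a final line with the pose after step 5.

n=0: pose=(-7,7,N); sL=10/73, sR=2/9; mL=56/657, mR=17/657; mL+mR=1/9 → advance +1; mR−mL=-13/219 → turn -1·90°
n=1: pose=(-7,8,E); sL=40/233, sR=8/37; mL=384/8621, mR=548/8621; mL+mR=4/37 → advance +1; mR−mL=164/8621 → turn +1·90°
n=2: pose=(-6,8,N); sL=20/137, sR=4/17; mL=208/2329, mR=66/2329; mL+mR=2/17 → advance +1; mR−mL=-142/2329 → turn -1·90°
n=3: pose=(-6,9,E); sL=8/45, sR=40/169; mL=448/7605, mR=452/7605; mL+mR=20/169 → advance +1; mR−mL=4/7605 → turn +1·90°
n=4: pose=(-5,9,N); sL=2/13, sR=10/41; mL=48/533, mR=17/533; mL+mR=5/41 → advance +1; mR−mL=-31/533 → turn -1·90°
n=5: pose=(-5,10,E); sL=40/221, sR=40/157; mL=2560/34697, mR=1860/34697; mL+mR=20/157 → advance +1; mR−mL=-700/34697 → turn -1·90°

0 10/73 2/9 56/657 17/657 -7 7 N
1 40/233 8/37 384/8621 548/8621 -7 8 E
2 20/137 4/17 208/2329 66/2329 -6 8 N
3 8/45 40/169 448/7605 452/7605 -6 9 E
4 2/13 10/41 48/533 17/533 -5 9 N
5 40/221 40/157 2560/34697 1860/34697 -5 10 E
final -4 10 S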